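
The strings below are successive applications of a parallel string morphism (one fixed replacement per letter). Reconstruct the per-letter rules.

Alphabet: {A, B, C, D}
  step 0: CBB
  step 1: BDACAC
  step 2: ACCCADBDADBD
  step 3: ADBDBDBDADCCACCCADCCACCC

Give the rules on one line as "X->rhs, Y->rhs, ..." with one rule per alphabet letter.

A->AD, B->AC, C->BD, D->CC

  step 2 ⇒ step 3: ACCCADBDADBD ⇒ AD·BD·BD·BD·AD·CC·AC·CC·AD·CC·AC·CC
    A ↦ AD
    B ↦ AC
    C ↦ BD
    D ↦ CC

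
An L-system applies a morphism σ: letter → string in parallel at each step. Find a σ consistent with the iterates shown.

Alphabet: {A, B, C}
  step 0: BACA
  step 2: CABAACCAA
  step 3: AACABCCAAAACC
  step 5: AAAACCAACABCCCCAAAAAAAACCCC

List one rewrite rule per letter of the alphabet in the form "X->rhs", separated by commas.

  step 2 ⇒ step 3: CABAACCAA ⇒ AA·C·AB·C·C·AA·AA·C·C
    A ↦ C
    B ↦ AB
    C ↦ AA

A->C, B->AB, C->AA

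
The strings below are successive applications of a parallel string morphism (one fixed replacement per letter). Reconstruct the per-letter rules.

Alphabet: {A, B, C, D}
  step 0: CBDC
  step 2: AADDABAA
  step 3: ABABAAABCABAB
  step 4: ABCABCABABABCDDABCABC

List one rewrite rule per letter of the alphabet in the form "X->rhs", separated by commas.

A->AB, B->C, C->DD, D->A

  step 3 ⇒ step 4: ABABAAABCABAB ⇒ AB·C·AB·C·AB·AB·AB·C·DD·AB·C·AB·C
    A ↦ AB
    B ↦ C
    C ↦ DD
  step 2 ⇒ step 3: AADDABAA ⇒ AB·AB·A·A·AB·C·AB·AB
    D ↦ A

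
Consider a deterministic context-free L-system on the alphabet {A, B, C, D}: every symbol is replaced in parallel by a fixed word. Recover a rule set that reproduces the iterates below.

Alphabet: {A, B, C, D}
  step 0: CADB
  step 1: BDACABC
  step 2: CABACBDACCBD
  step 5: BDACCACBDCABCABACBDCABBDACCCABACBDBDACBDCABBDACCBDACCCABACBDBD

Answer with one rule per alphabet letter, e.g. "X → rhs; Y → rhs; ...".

  step 1 ⇒ step 2: BDACABC ⇒ C·AB·AC·BD·AC·C·BD
    A ↦ AC
    B ↦ C
    C ↦ BD
    D ↦ AB

A->AC, B->C, C->BD, D->AB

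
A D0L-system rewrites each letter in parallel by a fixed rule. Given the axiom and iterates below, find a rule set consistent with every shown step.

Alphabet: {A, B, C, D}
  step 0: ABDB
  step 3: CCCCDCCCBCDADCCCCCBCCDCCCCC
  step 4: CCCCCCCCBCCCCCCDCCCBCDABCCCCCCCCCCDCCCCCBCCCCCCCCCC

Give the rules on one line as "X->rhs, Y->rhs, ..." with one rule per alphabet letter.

A->CDA, B->DC, C->CC, D->B

  step 3 ⇒ step 4: CCCCDCCCBCDADCCCCCBCCDCCCCC ⇒ CC·CC·CC·CC·B·CC·CC·CC·DC·CC·B·CDA·B·CC·CC·CC·CC·CC·DC·CC·CC·B·CC·CC·CC·CC·CC
    A ↦ CDA
    B ↦ DC
    C ↦ CC
    D ↦ B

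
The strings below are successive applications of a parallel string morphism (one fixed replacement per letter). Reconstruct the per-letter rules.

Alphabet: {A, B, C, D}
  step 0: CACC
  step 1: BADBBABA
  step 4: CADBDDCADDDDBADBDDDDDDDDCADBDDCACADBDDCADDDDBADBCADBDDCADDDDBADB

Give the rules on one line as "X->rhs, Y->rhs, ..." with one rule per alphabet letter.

  step 0 ⇒ step 1: CACC ⇒ BA·DB·BA·BA
    A ↦ DB
    C ↦ BA
    B ↦ CA  (constrained at step 1)
    D ↦ DD  (constrained at step 1)

A->DB, B->CA, C->BA, D->DD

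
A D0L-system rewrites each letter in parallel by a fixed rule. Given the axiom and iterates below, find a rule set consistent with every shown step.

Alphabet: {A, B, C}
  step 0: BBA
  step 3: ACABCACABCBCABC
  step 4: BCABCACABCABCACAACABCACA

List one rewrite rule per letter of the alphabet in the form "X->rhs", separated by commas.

A->BC, B->AC, C->A

  step 3 ⇒ step 4: ACABCACABCBCABC ⇒ BC·A·BC·AC·A·BC·A·BC·AC·A·AC·A·BC·AC·A
    A ↦ BC
    B ↦ AC
    C ↦ A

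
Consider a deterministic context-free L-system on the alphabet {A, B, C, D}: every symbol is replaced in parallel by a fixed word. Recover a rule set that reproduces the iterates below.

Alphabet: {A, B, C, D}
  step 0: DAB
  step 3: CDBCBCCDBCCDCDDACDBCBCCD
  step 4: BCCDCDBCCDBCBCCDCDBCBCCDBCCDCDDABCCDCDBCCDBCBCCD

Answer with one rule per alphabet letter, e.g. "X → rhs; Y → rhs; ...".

  step 3 ⇒ step 4: CDBCBCCDBCCDCDDACDBCBCCD ⇒ BC·CD·CD·BC·CD·BC·BC·CD·CD·BC·BC·CD·BC·CD·CD·DA·BC·CD·CD·BC·CD·BC·BC·CD
    A ↦ DA
    B ↦ CD
    C ↦ BC
    D ↦ CD

A->DA, B->CD, C->BC, D->CD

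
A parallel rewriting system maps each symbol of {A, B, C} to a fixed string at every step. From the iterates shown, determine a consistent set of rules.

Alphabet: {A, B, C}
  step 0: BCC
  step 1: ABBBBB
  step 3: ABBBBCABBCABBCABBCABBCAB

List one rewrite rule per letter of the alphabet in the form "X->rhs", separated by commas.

A->BC, B->AB, C->BB

  step 0 ⇒ step 1: BCC ⇒ AB·BB·BB
    B ↦ AB
    C ↦ BB
    A ↦ BC  (constrained at step 1)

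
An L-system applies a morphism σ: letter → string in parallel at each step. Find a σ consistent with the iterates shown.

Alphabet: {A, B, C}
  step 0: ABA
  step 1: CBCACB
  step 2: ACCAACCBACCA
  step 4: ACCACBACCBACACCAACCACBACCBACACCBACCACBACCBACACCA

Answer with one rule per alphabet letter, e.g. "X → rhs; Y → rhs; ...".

A->CB, B->CA, C->AC

  step 1 ⇒ step 2: CBCACB ⇒ AC·CA·AC·CB·AC·CA
    A ↦ CB
    B ↦ CA
    C ↦ AC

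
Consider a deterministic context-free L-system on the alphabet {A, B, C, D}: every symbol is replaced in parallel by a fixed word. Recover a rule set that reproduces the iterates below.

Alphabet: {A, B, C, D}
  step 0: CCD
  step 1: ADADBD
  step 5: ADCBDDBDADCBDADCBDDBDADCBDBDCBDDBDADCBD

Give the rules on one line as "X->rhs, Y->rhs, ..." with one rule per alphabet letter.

A->D, B->C, C->AD, D->BD

  step 0 ⇒ step 1: CCD ⇒ AD·AD·BD
    C ↦ AD
    D ↦ BD
    A ↦ D  (constrained at step 1)
    B ↦ C  (constrained at step 1)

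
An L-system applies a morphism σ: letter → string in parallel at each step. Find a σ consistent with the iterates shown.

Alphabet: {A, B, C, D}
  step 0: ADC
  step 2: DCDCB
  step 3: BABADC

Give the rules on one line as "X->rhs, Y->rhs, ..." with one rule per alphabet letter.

A->B, B->DC, C->A, D->B

  step 2 ⇒ step 3: DCDCB ⇒ B·A·B·A·DC
    B ↦ DC
    C ↦ A
    D ↦ B
    A ↦ B  (constrained at step 0)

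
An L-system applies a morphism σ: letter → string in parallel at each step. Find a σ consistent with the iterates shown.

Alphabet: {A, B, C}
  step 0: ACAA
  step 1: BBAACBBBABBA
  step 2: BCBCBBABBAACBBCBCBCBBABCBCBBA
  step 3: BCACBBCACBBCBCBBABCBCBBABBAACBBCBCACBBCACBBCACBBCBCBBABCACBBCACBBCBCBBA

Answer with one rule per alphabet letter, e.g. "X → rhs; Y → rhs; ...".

A->BBA, B->BC, C->ACB

  step 2 ⇒ step 3: BCBCBBABBAACBBCBCBCBBABCBCBBA ⇒ BC·ACB·BC·ACB·BC·BC·BBA·BC·BC·BBA·BBA·ACB·BC·BC·ACB·BC·ACB·BC·ACB·BC·BC·BBA·BC·ACB·BC·ACB·BC·BC·BBA
    A ↦ BBA
    B ↦ BC
    C ↦ ACB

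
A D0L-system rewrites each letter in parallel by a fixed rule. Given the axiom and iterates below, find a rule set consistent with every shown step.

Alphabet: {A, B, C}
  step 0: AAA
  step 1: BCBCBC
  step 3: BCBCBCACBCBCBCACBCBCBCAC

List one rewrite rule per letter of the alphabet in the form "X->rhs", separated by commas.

A->BC, B->AA, C->AC

  step 0 ⇒ step 1: AAA ⇒ BC·BC·BC
    A ↦ BC
    B ↦ AA  (constrained at step 1)
    C ↦ AC  (constrained at step 1)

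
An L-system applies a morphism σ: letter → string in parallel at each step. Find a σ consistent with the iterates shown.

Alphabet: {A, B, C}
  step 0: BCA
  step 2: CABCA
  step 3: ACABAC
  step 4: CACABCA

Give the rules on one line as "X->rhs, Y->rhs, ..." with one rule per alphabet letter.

  step 3 ⇒ step 4: ACABAC ⇒ C·A·C·AB·C·A
    A ↦ C
    B ↦ AB
    C ↦ A

A->C, B->AB, C->A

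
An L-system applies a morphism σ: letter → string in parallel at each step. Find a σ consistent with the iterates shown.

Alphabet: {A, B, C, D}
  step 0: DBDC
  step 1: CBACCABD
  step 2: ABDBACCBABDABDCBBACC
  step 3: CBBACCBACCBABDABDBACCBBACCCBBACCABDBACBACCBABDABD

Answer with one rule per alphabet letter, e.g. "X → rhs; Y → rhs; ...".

  step 2 ⇒ step 3: ABDBACCBABDABDCBBACC ⇒ CB·BAC·C·BAC·CB·ABD·ABD·BAC·CB·BAC·C·CB·BAC·C·ABD·BAC·BAC·CB·ABD·ABD
    A ↦ CB
    B ↦ BAC
    C ↦ ABD
    D ↦ C

A->CB, B->BAC, C->ABD, D->C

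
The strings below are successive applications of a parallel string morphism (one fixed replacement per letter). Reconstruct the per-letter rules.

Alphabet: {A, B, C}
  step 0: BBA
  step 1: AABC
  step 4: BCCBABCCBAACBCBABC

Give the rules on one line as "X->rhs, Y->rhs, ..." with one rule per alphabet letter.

A->BC, B->A, C->CB

  step 0 ⇒ step 1: BBA ⇒ A·A·BC
    A ↦ BC
    B ↦ A
    C ↦ CB  (constrained at step 1)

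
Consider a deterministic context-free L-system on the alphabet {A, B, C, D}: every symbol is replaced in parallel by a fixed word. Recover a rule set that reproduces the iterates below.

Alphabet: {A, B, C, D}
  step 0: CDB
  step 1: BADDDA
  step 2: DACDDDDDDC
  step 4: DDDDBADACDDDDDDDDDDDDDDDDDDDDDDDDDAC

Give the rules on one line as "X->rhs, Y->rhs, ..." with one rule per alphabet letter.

  step 1 ⇒ step 2: BADDDA ⇒ DA·C·DD·DD·DD·C
    A ↦ C
    B ↦ DA
    D ↦ DD
  step 0 ⇒ step 1: CDB ⇒ BA·DD·DA
    C ↦ BA

A->C, B->DA, C->BA, D->DD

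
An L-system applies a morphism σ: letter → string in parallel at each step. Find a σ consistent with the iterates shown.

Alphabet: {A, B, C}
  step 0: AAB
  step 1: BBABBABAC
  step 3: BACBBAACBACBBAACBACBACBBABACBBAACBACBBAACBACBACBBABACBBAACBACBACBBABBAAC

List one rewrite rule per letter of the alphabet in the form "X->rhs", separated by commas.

A->BBA, B->BAC, C->AC

  step 0 ⇒ step 1: AAB ⇒ BBA·BBA·BAC
    A ↦ BBA
    B ↦ BAC
    C ↦ AC  (constrained at step 1)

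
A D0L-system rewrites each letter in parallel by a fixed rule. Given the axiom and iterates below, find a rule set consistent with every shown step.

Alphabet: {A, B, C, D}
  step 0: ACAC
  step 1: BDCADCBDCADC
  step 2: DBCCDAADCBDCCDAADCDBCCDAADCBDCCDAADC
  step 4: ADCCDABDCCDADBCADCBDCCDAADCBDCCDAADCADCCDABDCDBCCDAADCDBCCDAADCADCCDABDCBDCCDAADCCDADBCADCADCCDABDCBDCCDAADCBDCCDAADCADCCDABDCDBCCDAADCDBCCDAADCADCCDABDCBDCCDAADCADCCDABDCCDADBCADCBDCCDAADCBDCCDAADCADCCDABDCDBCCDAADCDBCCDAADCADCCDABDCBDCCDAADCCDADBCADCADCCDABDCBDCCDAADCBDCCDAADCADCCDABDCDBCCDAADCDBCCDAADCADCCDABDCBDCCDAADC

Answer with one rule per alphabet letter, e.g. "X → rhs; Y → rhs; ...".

A->BDC, B->DBC, C->ADC, D->CDA

  step 1 ⇒ step 2: BDCADCBDCADC ⇒ DBC·CDA·ADC·BDC·CDA·ADC·DBC·CDA·ADC·BDC·CDA·ADC
    A ↦ BDC
    B ↦ DBC
    C ↦ ADC
    D ↦ CDA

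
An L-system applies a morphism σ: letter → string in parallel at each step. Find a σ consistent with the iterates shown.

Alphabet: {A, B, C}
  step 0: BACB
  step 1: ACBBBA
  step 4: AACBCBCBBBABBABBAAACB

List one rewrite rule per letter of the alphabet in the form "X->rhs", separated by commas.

  step 0 ⇒ step 1: BACB ⇒ A·CB·BB·A
    A ↦ CB
    B ↦ A
    C ↦ BB

A->CB, B->A, C->BB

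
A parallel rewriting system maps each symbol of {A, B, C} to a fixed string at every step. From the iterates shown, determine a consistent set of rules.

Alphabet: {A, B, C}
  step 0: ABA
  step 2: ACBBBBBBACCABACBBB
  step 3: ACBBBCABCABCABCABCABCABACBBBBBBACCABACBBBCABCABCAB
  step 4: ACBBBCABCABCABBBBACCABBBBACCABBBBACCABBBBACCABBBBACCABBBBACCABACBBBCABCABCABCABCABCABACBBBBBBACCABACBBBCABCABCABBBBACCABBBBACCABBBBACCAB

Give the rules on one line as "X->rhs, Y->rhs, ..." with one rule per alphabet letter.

A->AC, B->CAB, C->BBB

  step 3 ⇒ step 4: ACBBBCABCABCABCABCABCABACBBBBBBACCABACBBBCABCABCAB ⇒ AC·BBB·CAB·CAB·CAB·BBB·AC·CAB·BBB·AC·CAB·BBB·AC·CAB·BBB·AC·CAB·BBB·AC·CAB·BBB·AC·CAB·AC·BBB·CAB·CAB·CAB·CAB·CAB·CAB·AC·BBB·BBB·AC·CAB·AC·BBB·CAB·CAB·CAB·BBB·AC·CAB·BBB·AC·CAB·BBB·AC·CAB
    A ↦ AC
    B ↦ CAB
    C ↦ BBB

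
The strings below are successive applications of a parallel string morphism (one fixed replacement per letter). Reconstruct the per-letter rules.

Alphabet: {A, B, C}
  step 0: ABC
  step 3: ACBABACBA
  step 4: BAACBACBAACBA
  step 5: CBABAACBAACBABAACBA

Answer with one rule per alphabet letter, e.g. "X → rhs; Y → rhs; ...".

A->BA, B->C, C->A

  step 4 ⇒ step 5: BAACBACBAACBA ⇒ C·BA·BA·A·C·BA·A·C·BA·BA·A·C·BA
    A ↦ BA
    B ↦ C
    C ↦ A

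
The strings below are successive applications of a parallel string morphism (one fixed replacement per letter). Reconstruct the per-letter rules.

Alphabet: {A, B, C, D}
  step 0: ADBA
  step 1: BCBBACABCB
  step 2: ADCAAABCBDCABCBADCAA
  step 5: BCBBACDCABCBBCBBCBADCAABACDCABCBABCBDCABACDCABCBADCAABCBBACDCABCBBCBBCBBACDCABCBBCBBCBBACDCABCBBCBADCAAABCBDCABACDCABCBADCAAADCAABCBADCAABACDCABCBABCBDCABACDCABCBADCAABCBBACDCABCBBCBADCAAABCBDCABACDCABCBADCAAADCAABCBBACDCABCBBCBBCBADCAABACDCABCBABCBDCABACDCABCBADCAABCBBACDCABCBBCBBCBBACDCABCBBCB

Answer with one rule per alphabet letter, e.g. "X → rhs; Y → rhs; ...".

A->BCB, B->A, C->DCA, D->BAC

  step 1 ⇒ step 2: BCBBACABCB ⇒ A·DCA·A·A·BCB·DCA·BCB·A·DCA·A
    A ↦ BCB
    B ↦ A
    C ↦ DCA
  step 0 ⇒ step 1: ADBA ⇒ BCB·BAC·A·BCB
    D ↦ BAC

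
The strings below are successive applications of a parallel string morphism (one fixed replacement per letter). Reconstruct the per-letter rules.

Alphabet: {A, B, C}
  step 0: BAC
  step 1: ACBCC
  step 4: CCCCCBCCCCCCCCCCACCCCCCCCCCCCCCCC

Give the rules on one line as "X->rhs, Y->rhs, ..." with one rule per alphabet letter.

  step 0 ⇒ step 1: BAC ⇒ A·CB·CC
    A ↦ CB
    B ↦ A
    C ↦ CC

A->CB, B->A, C->CC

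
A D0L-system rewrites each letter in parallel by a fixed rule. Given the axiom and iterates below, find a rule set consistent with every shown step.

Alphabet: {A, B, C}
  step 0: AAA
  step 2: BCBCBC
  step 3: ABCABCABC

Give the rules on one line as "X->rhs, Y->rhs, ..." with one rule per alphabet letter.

  step 2 ⇒ step 3: BCBCBC ⇒ A·BC·A·BC·A·BC
    B ↦ A
    C ↦ BC
    A ↦ C  (constrained at step 0)

A->C, B->A, C->BC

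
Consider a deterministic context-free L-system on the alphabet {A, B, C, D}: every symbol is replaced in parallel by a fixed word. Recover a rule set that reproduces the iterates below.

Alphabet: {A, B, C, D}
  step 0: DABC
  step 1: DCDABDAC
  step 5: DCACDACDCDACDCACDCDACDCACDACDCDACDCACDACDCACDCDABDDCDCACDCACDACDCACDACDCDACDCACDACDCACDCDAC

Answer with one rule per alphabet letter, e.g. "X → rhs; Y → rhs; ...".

A->D, B->ABD, C->AC, D->DC

  step 0 ⇒ step 1: DABC ⇒ DC·D·ABD·AC
    A ↦ D
    B ↦ ABD
    C ↦ AC
    D ↦ DC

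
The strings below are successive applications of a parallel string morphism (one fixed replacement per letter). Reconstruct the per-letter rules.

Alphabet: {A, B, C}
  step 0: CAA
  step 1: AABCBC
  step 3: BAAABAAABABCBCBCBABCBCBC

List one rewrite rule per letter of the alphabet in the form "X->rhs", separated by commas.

A->BC, B->BA, C->AA

  step 0 ⇒ step 1: CAA ⇒ AA·BC·BC
    A ↦ BC
    C ↦ AA
    B ↦ BA  (constrained at step 1)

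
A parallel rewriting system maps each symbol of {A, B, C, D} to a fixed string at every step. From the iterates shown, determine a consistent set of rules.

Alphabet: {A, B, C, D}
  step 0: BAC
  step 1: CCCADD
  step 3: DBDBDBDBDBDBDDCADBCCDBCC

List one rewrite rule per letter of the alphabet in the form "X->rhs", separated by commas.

  step 0 ⇒ step 1: BAC ⇒ CC·CA·DD
    A ↦ CA
    B ↦ CC
    C ↦ DD
    D ↦ DB  (constrained at step 1)

A->CA, B->CC, C->DD, D->DB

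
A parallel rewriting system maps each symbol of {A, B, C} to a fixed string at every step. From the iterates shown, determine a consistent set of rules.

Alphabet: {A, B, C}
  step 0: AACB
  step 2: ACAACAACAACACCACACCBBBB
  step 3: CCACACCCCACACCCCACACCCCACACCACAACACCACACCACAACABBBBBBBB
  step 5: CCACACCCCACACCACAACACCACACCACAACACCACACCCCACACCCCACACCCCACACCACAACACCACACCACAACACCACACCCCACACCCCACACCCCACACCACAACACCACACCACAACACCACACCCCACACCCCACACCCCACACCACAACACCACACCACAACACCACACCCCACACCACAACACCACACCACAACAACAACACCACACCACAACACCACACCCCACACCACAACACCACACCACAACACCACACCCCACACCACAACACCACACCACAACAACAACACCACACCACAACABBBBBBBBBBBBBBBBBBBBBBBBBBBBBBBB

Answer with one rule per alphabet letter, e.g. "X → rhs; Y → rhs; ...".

A->CC, B->BB, C->ACA

  step 2 ⇒ step 3: ACAACAACAACACCACACCBBBB ⇒ CC·ACA·CC·CC·ACA·CC·CC·ACA·CC·CC·ACA·CC·ACA·ACA·CC·ACA·CC·ACA·ACA·BB·BB·BB·BB
    A ↦ CC
    B ↦ BB
    C ↦ ACA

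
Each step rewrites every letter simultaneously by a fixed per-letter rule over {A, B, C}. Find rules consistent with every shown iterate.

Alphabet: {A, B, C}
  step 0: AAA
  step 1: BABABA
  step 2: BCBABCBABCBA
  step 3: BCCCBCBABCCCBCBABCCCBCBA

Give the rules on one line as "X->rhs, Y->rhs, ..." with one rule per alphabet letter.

  step 2 ⇒ step 3: BCBABCBABCBA ⇒ BC·CC·BC·BA·BC·CC·BC·BA·BC·CC·BC·BA
    A ↦ BA
    B ↦ BC
    C ↦ CC

A->BA, B->BC, C->CC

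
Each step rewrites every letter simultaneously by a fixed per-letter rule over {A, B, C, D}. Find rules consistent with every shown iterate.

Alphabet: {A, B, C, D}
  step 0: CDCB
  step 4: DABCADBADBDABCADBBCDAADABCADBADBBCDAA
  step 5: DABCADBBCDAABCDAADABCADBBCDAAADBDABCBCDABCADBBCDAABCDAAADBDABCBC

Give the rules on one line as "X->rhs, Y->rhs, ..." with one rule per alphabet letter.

  step 4 ⇒ step 5: DABCADBADBDABCADBBCDAADABCADBADBBCDAA ⇒ DA·BC·A·DB·BC·DA·A·BC·DA·A·DA·BC·A·DB·BC·DA·A·A·DB·DA·BC·BC·DA·BC·A·DB·BC·DA·A·BC·DA·A·A·DB·DA·BC·BC
    A ↦ BC
    B ↦ A
    C ↦ DB
    D ↦ DA

A->BC, B->A, C->DB, D->DA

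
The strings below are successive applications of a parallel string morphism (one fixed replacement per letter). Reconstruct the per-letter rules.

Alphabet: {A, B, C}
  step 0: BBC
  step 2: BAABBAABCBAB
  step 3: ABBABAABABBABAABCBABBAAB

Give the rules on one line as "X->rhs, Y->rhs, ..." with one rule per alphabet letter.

A->BA, B->AB, C->CB

  step 2 ⇒ step 3: BAABBAABCBAB ⇒ AB·BA·BA·AB·AB·BA·BA·AB·CB·AB·BA·AB
    A ↦ BA
    B ↦ AB
    C ↦ CB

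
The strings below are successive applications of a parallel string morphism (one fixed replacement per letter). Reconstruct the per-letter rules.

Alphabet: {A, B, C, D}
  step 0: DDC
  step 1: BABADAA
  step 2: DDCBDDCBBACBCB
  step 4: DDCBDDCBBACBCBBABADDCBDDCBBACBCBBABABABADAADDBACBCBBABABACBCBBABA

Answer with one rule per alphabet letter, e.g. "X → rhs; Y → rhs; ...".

  step 1 ⇒ step 2: BABADAA ⇒ DD·CB·DD·CB·BA·CB·CB
    A ↦ CB
    B ↦ DD
    D ↦ BA
  step 0 ⇒ step 1: DDC ⇒ BA·BA·DAA
    C ↦ DAA

A->CB, B->DD, C->DAA, D->BA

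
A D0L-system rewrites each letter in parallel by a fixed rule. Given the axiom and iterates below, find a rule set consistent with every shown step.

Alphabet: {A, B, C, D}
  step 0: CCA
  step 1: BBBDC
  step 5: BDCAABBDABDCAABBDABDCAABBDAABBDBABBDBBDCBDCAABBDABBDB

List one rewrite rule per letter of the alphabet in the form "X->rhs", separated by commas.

A->BDC, B->A, C->B, D->BBD

  step 0 ⇒ step 1: CCA ⇒ B·B·BDC
    A ↦ BDC
    C ↦ B
    B ↦ A  (constrained at step 1)
    D ↦ BBD  (constrained at step 1)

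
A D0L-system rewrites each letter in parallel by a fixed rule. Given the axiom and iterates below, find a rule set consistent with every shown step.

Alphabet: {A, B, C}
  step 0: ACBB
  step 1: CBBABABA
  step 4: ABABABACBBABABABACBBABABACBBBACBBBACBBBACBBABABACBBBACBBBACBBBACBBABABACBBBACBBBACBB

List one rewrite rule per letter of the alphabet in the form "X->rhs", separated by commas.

  step 0 ⇒ step 1: ACBB ⇒ CBB·A·BA·BA
    A ↦ CBB
    B ↦ BA
    C ↦ A

A->CBB, B->BA, C->A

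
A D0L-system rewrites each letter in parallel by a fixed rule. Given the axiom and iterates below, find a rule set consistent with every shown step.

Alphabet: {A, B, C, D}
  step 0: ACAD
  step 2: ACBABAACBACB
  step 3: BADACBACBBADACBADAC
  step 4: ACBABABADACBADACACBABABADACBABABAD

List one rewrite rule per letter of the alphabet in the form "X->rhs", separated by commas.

A->B, B->AC, C->AD, D->ABA

  step 3 ⇒ step 4: BADACBACBBADACBADAC ⇒ AC·B·ABA·B·AD·AC·B·AD·AC·AC·B·ABA·B·AD·AC·B·ABA·B·AD
    A ↦ B
    B ↦ AC
    C ↦ AD
    D ↦ ABA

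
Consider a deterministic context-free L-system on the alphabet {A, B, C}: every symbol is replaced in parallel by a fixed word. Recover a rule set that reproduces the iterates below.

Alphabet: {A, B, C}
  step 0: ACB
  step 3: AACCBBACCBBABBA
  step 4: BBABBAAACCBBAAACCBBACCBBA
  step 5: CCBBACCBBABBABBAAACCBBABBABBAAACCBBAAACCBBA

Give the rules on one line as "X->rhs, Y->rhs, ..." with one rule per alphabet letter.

  step 4 ⇒ step 5: BBABBAAACCBBAAACCBBACCBBA ⇒ C·C·BBA·C·C·BBA·BBA·BBA·A·A·C·C·BBA·BBA·BBA·A·A·C·C·BBA·A·A·C·C·BBA
    A ↦ BBA
    B ↦ C
    C ↦ A

A->BBA, B->C, C->A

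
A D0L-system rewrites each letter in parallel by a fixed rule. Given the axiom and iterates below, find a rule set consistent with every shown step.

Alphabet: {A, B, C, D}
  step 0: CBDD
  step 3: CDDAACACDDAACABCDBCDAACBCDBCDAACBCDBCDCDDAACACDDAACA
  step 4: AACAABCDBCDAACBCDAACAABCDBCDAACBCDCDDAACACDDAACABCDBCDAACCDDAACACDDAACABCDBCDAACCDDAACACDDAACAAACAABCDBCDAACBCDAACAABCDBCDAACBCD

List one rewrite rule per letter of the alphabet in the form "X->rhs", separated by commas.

A->BCD, B->CDD, C->AAC, D->A

  step 3 ⇒ step 4: CDDAACACDDAACABCDBCDAACBCDBCDAACBCDBCDCDDAACACDDAACA ⇒ AAC·A·A·BCD·BCD·AAC·BCD·AAC·A·A·BCD·BCD·AAC·BCD·CDD·AAC·A·CDD·AAC·A·BCD·BCD·AAC·CDD·AAC·A·CDD·AAC·A·BCD·BCD·AAC·CDD·AAC·A·CDD·AAC·A·AAC·A·A·BCD·BCD·AAC·BCD·AAC·A·A·BCD·BCD·AAC·BCD
    A ↦ BCD
    B ↦ CDD
    C ↦ AAC
    D ↦ A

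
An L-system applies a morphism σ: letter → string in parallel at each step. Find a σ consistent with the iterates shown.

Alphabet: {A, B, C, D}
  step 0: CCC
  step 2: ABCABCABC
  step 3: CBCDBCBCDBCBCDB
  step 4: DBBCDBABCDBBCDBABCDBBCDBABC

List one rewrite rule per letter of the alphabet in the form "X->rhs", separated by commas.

A->C, B->BC, C->DB, D->A

  step 3 ⇒ step 4: CBCDBCBCDBCBCDB ⇒ DB·BC·DB·A·BC·DB·BC·DB·A·BC·DB·BC·DB·A·BC
    B ↦ BC
    C ↦ DB
    D ↦ A
  step 2 ⇒ step 3: ABCABCABC ⇒ C·BC·DB·C·BC·DB·C·BC·DB
    A ↦ C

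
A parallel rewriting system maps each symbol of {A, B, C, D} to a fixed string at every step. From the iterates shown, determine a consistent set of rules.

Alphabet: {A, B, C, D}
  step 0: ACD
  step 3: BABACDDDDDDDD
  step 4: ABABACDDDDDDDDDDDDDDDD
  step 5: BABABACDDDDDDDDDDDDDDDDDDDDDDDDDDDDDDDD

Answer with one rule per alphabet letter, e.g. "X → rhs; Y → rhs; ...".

  step 4 ⇒ step 5: ABABACDDDDDDDDDDDDDDDD ⇒ B·A·B·A·B·AC·DD·DD·DD·DD·DD·DD·DD·DD·DD·DD·DD·DD·DD·DD·DD·DD
    A ↦ B
    B ↦ A
    C ↦ AC
    D ↦ DD

A->B, B->A, C->AC, D->DD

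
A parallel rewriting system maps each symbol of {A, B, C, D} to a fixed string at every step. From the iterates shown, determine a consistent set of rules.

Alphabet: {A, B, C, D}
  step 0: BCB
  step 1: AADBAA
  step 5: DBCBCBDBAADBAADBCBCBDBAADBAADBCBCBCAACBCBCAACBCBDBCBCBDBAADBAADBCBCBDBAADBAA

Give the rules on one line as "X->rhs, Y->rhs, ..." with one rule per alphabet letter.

  step 0 ⇒ step 1: BCB ⇒ AA·DB·AA
    B ↦ AA
    C ↦ DB
    A ↦ CB  (constrained at step 1)
    D ↦ C  (constrained at step 1)

A->CB, B->AA, C->DB, D->C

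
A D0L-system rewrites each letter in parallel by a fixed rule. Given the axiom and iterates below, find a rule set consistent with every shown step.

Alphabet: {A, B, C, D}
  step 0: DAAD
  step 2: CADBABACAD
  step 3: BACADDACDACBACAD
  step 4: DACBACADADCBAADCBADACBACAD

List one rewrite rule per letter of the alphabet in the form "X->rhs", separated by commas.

A->C, B->DA, C->BA, D->AD

  step 3 ⇒ step 4: BACADDACDACBACAD ⇒ DA·C·BA·C·AD·AD·C·BA·AD·C·BA·DA·C·BA·C·AD
    A ↦ C
    B ↦ DA
    C ↦ BA
    D ↦ AD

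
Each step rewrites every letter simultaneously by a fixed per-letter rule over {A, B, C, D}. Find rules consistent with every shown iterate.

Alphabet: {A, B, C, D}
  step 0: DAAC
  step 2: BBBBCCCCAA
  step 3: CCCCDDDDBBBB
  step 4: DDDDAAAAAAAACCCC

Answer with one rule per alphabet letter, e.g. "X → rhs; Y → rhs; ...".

  step 3 ⇒ step 4: CCCCDDDDBBBB ⇒ D·D·D·D·AA·AA·AA·AA·C·C·C·C
    B ↦ C
    C ↦ D
    D ↦ AA
  step 2 ⇒ step 3: BBBBCCCCAA ⇒ C·C·C·C·D·D·D·D·BB·BB
    A ↦ BB

A->BB, B->C, C->D, D->AA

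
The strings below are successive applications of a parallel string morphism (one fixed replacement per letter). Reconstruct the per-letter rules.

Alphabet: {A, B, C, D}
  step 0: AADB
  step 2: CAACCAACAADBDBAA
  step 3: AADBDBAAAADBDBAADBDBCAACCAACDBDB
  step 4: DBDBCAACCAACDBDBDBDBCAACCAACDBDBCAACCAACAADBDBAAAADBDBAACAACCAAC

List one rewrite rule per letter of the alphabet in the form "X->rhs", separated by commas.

A->DB, B->AAC, C->AA, D->C

  step 3 ⇒ step 4: AADBDBAAAADBDBAADBDBCAACCAACDBDB ⇒ DB·DB·C·AAC·C·AAC·DB·DB·DB·DB·C·AAC·C·AAC·DB·DB·C·AAC·C·AAC·AA·DB·DB·AA·AA·DB·DB·AA·C·AAC·C·AAC
    A ↦ DB
    B ↦ AAC
    C ↦ AA
    D ↦ C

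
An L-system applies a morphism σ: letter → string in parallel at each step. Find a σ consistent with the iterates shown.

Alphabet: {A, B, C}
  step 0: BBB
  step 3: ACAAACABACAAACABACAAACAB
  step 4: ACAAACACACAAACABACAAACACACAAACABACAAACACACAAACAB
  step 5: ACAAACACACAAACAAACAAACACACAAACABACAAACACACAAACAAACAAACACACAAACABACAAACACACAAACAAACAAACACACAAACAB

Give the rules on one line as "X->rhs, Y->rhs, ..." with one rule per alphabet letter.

A->AC, B->AB, C->AA

  step 4 ⇒ step 5: ACAAACACACAAACABACAAACACACAAACABACAAACACACAAACAB ⇒ AC·AA·AC·AC·AC·AA·AC·AA·AC·AA·AC·AC·AC·AA·AC·AB·AC·AA·AC·AC·AC·AA·AC·AA·AC·AA·AC·AC·AC·AA·AC·AB·AC·AA·AC·AC·AC·AA·AC·AA·AC·AA·AC·AC·AC·AA·AC·AB
    A ↦ AC
    B ↦ AB
    C ↦ AA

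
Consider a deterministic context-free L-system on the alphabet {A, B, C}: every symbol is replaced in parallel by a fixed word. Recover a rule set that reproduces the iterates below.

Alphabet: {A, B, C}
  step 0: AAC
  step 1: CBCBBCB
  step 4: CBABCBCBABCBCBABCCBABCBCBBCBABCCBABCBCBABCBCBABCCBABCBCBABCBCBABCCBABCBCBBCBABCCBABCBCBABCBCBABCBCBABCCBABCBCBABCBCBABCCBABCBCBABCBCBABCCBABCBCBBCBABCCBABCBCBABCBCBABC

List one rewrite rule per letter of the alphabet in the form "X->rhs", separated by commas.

A->CB, B->ABC, C->BCB

  step 0 ⇒ step 1: AAC ⇒ CB·CB·BCB
    A ↦ CB
    C ↦ BCB
    B ↦ ABC  (constrained at step 1)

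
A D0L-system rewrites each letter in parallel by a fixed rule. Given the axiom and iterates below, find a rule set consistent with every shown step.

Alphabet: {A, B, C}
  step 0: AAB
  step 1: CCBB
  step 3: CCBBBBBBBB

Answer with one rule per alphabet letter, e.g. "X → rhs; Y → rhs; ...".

  step 0 ⇒ step 1: AAB ⇒ C·C·BB
    A ↦ C
    B ↦ BB
    C ↦ A  (constrained at step 1)

A->C, B->BB, C->A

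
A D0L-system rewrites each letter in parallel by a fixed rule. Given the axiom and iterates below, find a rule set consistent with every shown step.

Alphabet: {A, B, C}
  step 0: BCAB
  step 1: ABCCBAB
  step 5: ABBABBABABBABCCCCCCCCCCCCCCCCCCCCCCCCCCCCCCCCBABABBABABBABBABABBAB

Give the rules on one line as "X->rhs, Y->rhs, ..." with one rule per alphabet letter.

A->B, B->AB, C->CC

  step 0 ⇒ step 1: BCAB ⇒ AB·CC·B·AB
    A ↦ B
    B ↦ AB
    C ↦ CC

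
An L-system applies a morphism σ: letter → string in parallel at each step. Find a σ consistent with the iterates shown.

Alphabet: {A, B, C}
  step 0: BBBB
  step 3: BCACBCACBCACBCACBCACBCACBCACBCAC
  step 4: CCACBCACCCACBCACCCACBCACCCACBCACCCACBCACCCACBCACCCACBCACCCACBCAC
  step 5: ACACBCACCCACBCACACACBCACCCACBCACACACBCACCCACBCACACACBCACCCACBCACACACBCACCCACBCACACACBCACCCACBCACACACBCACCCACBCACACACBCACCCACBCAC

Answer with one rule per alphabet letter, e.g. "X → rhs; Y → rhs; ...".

A->BC, B->CC, C->AC

  step 4 ⇒ step 5: CCACBCACCCACBCACCCACBCACCCACBCACCCACBCACCCACBCACCCACBCACCCACBCAC ⇒ AC·AC·BC·AC·CC·AC·BC·AC·AC·AC·BC·AC·CC·AC·BC·AC·AC·AC·BC·AC·CC·AC·BC·AC·AC·AC·BC·AC·CC·AC·BC·AC·AC·AC·BC·AC·CC·AC·BC·AC·AC·AC·BC·AC·CC·AC·BC·AC·AC·AC·BC·AC·CC·AC·BC·AC·AC·AC·BC·AC·CC·AC·BC·AC
    A ↦ BC
    B ↦ CC
    C ↦ AC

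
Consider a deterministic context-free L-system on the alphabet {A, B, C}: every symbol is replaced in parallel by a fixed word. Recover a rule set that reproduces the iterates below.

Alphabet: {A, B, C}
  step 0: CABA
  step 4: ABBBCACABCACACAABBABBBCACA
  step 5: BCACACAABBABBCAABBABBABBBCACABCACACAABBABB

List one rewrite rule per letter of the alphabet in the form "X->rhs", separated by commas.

A->B, B->CA, C->AB

  step 4 ⇒ step 5: ABBBCACABCACACAABBABBBCACA ⇒ B·CA·CA·CA·AB·B·AB·B·CA·AB·B·AB·B·AB·B·B·CA·CA·B·CA·CA·CA·AB·B·AB·B
    A ↦ B
    B ↦ CA
    C ↦ AB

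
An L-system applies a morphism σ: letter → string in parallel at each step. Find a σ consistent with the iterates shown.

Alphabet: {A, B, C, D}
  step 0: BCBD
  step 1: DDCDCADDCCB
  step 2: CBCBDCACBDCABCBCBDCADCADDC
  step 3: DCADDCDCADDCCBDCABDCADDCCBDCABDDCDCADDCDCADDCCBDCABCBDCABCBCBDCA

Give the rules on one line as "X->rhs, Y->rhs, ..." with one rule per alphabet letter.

A->B, B->DDC, C->DCA, D->CB

  step 2 ⇒ step 3: CBCBDCACBDCABCBCBDCADCADDC ⇒ DCA·DDC·DCA·DDC·CB·DCA·B·DCA·DDC·CB·DCA·B·DDC·DCA·DDC·DCA·DDC·CB·DCA·B·CB·DCA·B·CB·CB·DCA
    A ↦ B
    B ↦ DDC
    C ↦ DCA
    D ↦ CB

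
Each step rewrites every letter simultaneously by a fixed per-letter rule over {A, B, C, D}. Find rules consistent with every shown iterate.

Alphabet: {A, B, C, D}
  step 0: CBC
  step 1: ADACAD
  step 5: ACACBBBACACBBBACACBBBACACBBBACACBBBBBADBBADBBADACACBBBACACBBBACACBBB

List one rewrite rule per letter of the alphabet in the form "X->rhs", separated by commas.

  step 0 ⇒ step 1: CBC ⇒ AD·AC·AD
    B ↦ AC
    C ↦ AD
    A ↦ BB  (constrained at step 1)
    D ↦ B  (constrained at step 1)

A->BB, B->AC, C->AD, D->B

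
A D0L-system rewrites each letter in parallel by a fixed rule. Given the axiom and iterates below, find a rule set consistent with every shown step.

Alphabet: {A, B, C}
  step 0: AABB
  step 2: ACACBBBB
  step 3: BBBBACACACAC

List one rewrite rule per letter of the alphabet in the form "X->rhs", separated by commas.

A->B, B->AC, C->B

  step 2 ⇒ step 3: ACACBBBB ⇒ B·B·B·B·AC·AC·AC·AC
    A ↦ B
    B ↦ AC
    C ↦ B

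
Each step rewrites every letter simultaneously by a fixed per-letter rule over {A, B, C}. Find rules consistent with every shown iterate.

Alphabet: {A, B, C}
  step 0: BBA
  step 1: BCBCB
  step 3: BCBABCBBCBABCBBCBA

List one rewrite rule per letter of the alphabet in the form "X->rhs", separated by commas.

  step 0 ⇒ step 1: BBA ⇒ BC·BC·B
    A ↦ B
    B ↦ BC
    C ↦ BA  (constrained at step 1)

A->B, B->BC, C->BA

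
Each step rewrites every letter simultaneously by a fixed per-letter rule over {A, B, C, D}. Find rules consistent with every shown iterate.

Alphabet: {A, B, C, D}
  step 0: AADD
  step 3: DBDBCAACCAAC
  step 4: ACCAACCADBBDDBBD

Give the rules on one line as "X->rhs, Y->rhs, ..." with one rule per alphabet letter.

A->B, B->CA, C->D, D->AC

  step 3 ⇒ step 4: DBDBCAACCAAC ⇒ AC·CA·AC·CA·D·B·B·D·D·B·B·D
    A ↦ B
    B ↦ CA
    C ↦ D
    D ↦ AC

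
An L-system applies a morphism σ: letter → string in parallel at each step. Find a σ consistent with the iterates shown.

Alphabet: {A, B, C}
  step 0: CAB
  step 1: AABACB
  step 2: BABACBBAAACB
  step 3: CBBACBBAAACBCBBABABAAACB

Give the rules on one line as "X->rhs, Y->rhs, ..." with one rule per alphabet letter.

A->BA, B->CB, C->AA

  step 2 ⇒ step 3: BABACBBAAACB ⇒ CB·BA·CB·BA·AA·CB·CB·BA·BA·BA·AA·CB
    A ↦ BA
    B ↦ CB
    C ↦ AA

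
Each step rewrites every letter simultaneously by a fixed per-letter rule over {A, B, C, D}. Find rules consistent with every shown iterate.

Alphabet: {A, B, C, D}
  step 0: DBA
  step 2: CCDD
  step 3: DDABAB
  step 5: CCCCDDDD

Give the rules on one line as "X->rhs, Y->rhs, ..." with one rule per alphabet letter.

  step 2 ⇒ step 3: CCDD ⇒ D·D·AB·AB
    C ↦ D
    D ↦ AB
    A ↦ C  (constrained at step 0)
    B ↦ C  (constrained at step 0)

A->C, B->C, C->D, D->AB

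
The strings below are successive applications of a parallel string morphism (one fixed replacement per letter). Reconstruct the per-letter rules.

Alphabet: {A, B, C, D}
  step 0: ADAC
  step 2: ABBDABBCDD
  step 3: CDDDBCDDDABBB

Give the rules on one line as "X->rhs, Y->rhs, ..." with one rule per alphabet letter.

A->CD, B->D, C->AB, D->B

  step 2 ⇒ step 3: ABBDABBCDD ⇒ CD·D·D·B·CD·D·D·AB·B·B
    A ↦ CD
    B ↦ D
    C ↦ AB
    D ↦ B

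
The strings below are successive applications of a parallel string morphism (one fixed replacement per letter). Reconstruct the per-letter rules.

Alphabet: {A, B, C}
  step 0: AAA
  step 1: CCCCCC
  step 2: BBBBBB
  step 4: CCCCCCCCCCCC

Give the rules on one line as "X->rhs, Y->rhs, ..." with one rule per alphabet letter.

  step 1 ⇒ step 2: CCCCCC ⇒ B·B·B·B·B·B
    C ↦ B
  step 0 ⇒ step 1: AAA ⇒ CC·CC·CC
    A ↦ CC
    B ↦ A  (constrained at step 2)

A->CC, B->A, C->B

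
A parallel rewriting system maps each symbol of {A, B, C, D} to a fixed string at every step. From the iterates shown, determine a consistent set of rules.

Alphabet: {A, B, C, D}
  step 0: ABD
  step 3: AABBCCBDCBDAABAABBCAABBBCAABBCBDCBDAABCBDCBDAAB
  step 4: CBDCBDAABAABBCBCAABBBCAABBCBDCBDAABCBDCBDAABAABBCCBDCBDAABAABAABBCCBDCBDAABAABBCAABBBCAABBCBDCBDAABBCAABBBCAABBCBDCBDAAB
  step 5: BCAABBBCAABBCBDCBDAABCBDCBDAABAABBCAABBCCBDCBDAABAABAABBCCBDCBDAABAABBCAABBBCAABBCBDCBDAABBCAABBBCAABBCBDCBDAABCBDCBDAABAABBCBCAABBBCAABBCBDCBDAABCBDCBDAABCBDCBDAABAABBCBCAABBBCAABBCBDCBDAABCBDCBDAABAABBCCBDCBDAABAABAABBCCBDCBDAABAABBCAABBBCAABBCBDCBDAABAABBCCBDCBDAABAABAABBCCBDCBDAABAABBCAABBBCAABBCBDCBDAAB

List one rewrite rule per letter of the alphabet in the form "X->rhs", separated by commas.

A->CBD, B->AAB, C->BC, D->B

  step 4 ⇒ step 5: CBDCBDAABAABBCBCAABBBCAABBCBDCBDAABCBDCBDAABAABBCCBDCBDAABAABAABBCCBDCBDAABAABBCAABBBCAABBCBDCBDAABBCAABBBCAABBCBDCBDAAB ⇒ BC·AAB·B·BC·AAB·B·CBD·CBD·AAB·CBD·CBD·AAB·AAB·BC·AAB·BC·CBD·CBD·AAB·AAB·AAB·BC·CBD·CBD·AAB·AAB·BC·AAB·B·BC·AAB·B·CBD·CBD·AAB·BC·AAB·B·BC·AAB·B·CBD·CBD·AAB·CBD·CBD·AAB·AAB·BC·BC·AAB·B·BC·AAB·B·CBD·CBD·AAB·CBD·CBD·AAB·CBD·CBD·AAB·AAB·BC·BC·AAB·B·BC·AAB·B·CBD·CBD·AAB·CBD·CBD·AAB·AAB·BC·CBD·CBD·AAB·AAB·AAB·BC·CBD·CBD·AAB·AAB·BC·AAB·B·BC·AAB·B·CBD·CBD·AAB·AAB·BC·CBD·CBD·AAB·AAB·AAB·BC·CBD·CBD·AAB·AAB·BC·AAB·B·BC·AAB·B·CBD·CBD·AAB
    A ↦ CBD
    B ↦ AAB
    C ↦ BC
    D ↦ B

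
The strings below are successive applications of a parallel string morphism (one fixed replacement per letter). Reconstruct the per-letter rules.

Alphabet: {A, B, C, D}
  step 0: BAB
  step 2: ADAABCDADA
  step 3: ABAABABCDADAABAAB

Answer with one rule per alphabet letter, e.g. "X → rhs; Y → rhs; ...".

A->AB, B->CD, C->AD, D->A

  step 2 ⇒ step 3: ADAABCDADA ⇒ AB·A·AB·AB·CD·AD·A·AB·A·AB
    A ↦ AB
    B ↦ CD
    C ↦ AD
    D ↦ A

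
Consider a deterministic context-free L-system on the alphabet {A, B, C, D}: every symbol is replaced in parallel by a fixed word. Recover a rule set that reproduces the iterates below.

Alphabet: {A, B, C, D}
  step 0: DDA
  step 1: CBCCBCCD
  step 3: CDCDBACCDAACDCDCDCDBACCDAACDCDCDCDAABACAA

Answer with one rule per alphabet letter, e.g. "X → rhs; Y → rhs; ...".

  step 0 ⇒ step 1: DDA ⇒ CBC·CBC·CD
    A ↦ CD
    D ↦ CBC
    B ↦ BAC  (constrained at step 1)
    C ↦ AA  (constrained at step 1)

A->CD, B->BAC, C->AA, D->CBC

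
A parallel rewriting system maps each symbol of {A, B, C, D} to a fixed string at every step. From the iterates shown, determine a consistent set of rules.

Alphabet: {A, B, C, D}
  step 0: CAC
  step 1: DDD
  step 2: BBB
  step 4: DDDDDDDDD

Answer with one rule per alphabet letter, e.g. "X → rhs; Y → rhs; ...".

A->D, B->AAC, C->D, D->B

  step 1 ⇒ step 2: DDD ⇒ B·B·B
    D ↦ B
  step 0 ⇒ step 1: CAC ⇒ D·D·D
    A ↦ D
    B ↦ AAC  (constrained at step 2)
  step 0 ⇒ step 1: CAC ⇒ D·D·D
    C ↦ D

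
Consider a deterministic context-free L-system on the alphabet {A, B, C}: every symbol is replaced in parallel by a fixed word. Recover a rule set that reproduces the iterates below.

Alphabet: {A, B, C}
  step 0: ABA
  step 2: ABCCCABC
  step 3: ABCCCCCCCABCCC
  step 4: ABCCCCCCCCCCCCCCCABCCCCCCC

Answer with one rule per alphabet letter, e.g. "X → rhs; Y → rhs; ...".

  step 3 ⇒ step 4: ABCCCCCCCABCCC ⇒ AB·C·CC·CC·CC·CC·CC·CC·CC·AB·C·CC·CC·CC
    A ↦ AB
    B ↦ C
    C ↦ CC

A->AB, B->C, C->CC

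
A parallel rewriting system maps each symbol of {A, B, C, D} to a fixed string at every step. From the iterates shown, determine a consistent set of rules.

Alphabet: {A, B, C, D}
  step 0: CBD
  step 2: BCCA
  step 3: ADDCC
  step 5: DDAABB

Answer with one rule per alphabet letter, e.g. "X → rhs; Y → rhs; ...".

A->CC, B->A, C->D, D->B

  step 2 ⇒ step 3: BCCA ⇒ A·D·D·CC
    A ↦ CC
    B ↦ A
    C ↦ D
    D ↦ B  (constrained at step 0)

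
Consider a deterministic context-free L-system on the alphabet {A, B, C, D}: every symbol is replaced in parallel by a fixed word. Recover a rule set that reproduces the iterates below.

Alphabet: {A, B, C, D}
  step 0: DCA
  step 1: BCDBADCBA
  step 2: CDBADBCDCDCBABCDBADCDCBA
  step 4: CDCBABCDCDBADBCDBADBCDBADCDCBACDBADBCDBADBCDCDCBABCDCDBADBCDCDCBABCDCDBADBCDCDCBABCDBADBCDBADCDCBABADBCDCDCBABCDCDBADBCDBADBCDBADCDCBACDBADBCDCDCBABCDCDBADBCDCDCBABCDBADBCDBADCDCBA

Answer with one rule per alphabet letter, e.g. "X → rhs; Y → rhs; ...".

A->CBA, B->CD, C->BAD, D->BCD

  step 1 ⇒ step 2: BCDBADCBA ⇒ CD·BAD·BCD·CD·CBA·BCD·BAD·CD·CBA
    A ↦ CBA
    B ↦ CD
    C ↦ BAD
    D ↦ BCD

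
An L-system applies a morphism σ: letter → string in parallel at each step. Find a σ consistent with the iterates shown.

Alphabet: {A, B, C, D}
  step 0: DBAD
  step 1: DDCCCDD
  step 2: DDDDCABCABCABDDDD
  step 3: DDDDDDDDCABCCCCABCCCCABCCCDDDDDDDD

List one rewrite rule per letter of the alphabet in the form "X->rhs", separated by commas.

  step 2 ⇒ step 3: DDDDCABCABCABDDDD ⇒ DD·DD·DD·DD·CAB·CC·C·CAB·CC·C·CAB·CC·C·DD·DD·DD·DD
    A ↦ CC
    B ↦ C
    C ↦ CAB
    D ↦ DD

A->CC, B->C, C->CAB, D->DD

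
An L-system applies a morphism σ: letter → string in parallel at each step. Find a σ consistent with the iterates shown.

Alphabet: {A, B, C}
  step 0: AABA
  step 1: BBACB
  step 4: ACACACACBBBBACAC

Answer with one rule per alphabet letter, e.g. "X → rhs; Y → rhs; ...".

  step 0 ⇒ step 1: AABA ⇒ B·B·AC·B
    A ↦ B
    B ↦ AC
    C ↦ B  (constrained at step 1)

A->B, B->AC, C->B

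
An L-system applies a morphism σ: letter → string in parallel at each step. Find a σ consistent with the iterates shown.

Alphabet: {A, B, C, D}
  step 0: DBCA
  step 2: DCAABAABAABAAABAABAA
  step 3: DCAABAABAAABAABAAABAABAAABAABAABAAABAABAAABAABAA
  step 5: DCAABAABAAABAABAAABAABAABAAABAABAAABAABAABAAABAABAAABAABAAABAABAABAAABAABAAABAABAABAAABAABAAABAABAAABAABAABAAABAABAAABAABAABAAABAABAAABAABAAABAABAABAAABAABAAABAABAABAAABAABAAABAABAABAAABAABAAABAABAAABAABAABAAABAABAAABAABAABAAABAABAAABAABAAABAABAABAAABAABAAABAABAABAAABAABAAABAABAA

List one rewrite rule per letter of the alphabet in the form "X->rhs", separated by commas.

A->BAA, B->A, C->AA, D->DC

  step 2 ⇒ step 3: DCAABAABAABAAABAABAA ⇒ DC·AA·BAA·BAA·A·BAA·BAA·A·BAA·BAA·A·BAA·BAA·BAA·A·BAA·BAA·A·BAA·BAA
    A ↦ BAA
    B ↦ A
    C ↦ AA
    D ↦ DC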